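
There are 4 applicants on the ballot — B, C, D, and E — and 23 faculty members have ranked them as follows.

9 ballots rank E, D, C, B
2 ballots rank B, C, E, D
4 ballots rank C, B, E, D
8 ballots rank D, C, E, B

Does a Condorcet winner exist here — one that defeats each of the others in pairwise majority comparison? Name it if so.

No Condorcet winner

Head-to-head results (23 voters total):
B vs C: C wins 21–2.
B vs D: D wins 17–6.
B vs E: E wins 17–6.
C vs D: D wins 17–6.
C vs E: C wins 14–9.
D vs E: E wins 15–8.
No candidate beats all others: C beats E beats D beats C, a majority cycle.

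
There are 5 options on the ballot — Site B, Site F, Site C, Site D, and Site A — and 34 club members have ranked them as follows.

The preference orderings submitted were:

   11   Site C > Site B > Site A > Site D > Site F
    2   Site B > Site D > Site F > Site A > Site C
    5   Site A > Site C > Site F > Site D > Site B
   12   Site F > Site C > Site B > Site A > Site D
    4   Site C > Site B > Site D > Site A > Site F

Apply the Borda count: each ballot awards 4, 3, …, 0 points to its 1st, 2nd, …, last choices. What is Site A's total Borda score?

60

Borda scores:
  Site B: 11·3 + 2·4 + 5·0 + 12·2 + 4·3 = 77
  Site F: 11·0 + 2·2 + 5·2 + 12·4 + 4·0 = 62
  Site C: 11·4 + 2·0 + 5·3 + 12·3 + 4·4 = 111
  Site D: 11·1 + 2·3 + 5·1 + 12·0 + 4·2 = 30
  Site A: 11·2 + 2·1 + 5·4 + 12·1 + 4·1 = 60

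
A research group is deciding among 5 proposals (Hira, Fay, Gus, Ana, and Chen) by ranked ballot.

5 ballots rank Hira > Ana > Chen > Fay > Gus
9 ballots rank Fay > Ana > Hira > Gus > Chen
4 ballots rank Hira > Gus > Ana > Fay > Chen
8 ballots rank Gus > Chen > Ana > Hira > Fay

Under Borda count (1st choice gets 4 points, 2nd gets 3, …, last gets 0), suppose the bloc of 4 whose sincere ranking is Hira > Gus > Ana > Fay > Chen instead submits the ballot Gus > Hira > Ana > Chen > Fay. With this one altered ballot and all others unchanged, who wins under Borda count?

Ana

Borda totals with the altered ballot: Hira 58, Fay 41, Gus 57, Ana 66, Chen 38.
The winner is unchanged: still Ana.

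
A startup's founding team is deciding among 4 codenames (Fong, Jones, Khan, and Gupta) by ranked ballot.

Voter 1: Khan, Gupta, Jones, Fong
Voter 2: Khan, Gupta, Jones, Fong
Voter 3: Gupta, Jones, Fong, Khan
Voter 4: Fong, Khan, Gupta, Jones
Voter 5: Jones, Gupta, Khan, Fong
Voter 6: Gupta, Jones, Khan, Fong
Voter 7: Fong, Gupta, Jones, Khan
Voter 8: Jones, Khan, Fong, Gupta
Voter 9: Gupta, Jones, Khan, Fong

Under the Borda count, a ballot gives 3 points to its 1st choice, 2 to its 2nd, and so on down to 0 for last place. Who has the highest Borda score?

Borda scores:
  Fong: 0 + 0 + 1 + 3 + 0 + 0 + 3 + 1 + 0 = 8
  Jones: 1 + 1 + 2 + 0 + 3 + 2 + 1 + 3 + 2 = 15
  Khan: 3 + 3 + 0 + 2 + 1 + 1 + 0 + 2 + 1 = 13
  Gupta: 2 + 2 + 3 + 1 + 2 + 3 + 2 + 0 + 3 = 18
Gupta has the highest total.

Gupta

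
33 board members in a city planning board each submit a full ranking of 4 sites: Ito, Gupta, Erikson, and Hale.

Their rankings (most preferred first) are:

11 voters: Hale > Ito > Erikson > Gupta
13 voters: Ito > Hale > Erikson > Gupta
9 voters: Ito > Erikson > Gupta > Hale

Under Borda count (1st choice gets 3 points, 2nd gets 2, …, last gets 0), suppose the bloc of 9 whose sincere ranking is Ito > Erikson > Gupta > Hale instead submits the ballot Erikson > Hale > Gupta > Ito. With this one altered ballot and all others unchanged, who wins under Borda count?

Borda totals with the altered ballot: Ito 61, Gupta 9, Erikson 51, Hale 77.
The switch changes the winner from Ito to Hale.

Hale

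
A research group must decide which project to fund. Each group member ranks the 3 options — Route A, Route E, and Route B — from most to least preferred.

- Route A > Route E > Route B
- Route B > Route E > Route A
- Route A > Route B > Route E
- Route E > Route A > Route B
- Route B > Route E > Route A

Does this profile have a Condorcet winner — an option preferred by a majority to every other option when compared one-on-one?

No

Head-to-head results (5 voters total):
Route A vs Route E: Route E wins 3–2.
Route A vs Route B: Route A wins 3–2.
Route E vs Route B: Route B wins 3–2.
No candidate beats all others: Route A beats Route B beats Route E beats Route A, a majority cycle.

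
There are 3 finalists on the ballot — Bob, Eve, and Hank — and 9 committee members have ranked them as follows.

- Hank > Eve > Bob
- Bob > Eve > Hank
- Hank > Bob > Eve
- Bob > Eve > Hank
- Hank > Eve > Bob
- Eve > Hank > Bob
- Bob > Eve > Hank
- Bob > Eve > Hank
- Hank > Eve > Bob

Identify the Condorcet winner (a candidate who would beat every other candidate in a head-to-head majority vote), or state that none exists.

None — there is no Condorcet winner

Head-to-head results (9 voters total):
Bob vs Eve: Bob wins 5–4.
Bob vs Hank: Hank wins 5–4.
Eve vs Hank: Eve wins 5–4.
No candidate beats all others: Bob beats Eve beats Hank beats Bob, a majority cycle.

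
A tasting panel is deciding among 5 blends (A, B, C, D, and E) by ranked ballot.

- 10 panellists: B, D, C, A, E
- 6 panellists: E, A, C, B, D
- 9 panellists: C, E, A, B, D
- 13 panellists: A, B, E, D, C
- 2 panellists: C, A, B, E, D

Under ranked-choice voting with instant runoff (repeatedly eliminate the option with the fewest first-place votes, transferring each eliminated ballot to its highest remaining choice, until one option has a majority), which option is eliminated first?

D

Round 1: A 13, C 11, B 10, E 6, D 0. D has the fewest and is eliminated.
Round 2: A 13, C 11, B 10, E 6. E has the fewest and is eliminated.
Round 3: A 19, C 11, B 10. B has the fewest and is eliminated.
Round 4: C 21, A 19. C has a majority.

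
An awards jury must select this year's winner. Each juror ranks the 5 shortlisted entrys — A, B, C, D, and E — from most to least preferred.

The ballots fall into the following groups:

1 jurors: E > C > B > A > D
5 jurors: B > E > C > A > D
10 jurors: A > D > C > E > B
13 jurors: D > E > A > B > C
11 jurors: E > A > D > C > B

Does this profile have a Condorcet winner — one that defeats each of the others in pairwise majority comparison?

Head-to-head results (40 voters total):
A vs B: A wins 34–6.
A vs C: A wins 34–6.
A vs D: A wins 27–13.
A vs E: E wins 30–10.
B vs C: C wins 22–18.
B vs D: D wins 34–6.
B vs E: E wins 35–5.
C vs D: D wins 34–6.
C vs E: E wins 30–10.
D vs E: D wins 23–17.
No candidate beats all others: A beats D beats E beats A, a majority cycle.

No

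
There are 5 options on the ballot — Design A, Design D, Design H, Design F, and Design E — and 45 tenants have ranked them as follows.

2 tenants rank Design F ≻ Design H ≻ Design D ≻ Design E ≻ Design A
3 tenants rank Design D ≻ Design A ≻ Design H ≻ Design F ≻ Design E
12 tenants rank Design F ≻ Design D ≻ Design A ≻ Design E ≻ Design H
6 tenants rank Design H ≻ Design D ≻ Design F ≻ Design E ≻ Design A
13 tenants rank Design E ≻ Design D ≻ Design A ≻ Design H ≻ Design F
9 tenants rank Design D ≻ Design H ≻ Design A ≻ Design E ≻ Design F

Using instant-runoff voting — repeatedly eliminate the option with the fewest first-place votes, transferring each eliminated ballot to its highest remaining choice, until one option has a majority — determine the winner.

Design D

Round 1: Design F 14, Design E 13, Design D 12, Design H 6, Design A 0. Design A has the fewest and is eliminated.
Round 2: Design F 14, Design E 13, Design D 12, Design H 6. Design H has the fewest and is eliminated.
Round 3: Design D 18, Design F 14, Design E 13. Design E has the fewest and is eliminated.
Round 4: Design D 31, Design F 14. Design D has a majority.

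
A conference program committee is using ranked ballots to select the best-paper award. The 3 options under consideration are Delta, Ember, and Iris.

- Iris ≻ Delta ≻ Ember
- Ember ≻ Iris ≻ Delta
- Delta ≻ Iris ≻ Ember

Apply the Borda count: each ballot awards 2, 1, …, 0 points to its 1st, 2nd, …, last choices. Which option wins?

Borda scores:
  Delta: 1 + 0 + 2 = 3
  Ember: 0 + 2 + 0 = 2
  Iris: 2 + 1 + 1 = 4
Iris has the highest total.

Iris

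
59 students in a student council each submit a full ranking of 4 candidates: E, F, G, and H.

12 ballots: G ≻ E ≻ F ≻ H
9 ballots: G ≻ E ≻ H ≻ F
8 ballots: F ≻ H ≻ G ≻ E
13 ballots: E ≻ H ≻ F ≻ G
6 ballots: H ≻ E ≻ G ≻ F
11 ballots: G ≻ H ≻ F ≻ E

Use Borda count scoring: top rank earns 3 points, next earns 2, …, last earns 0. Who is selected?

G

Borda scores:
  E: 12·2 + 9·2 + 8·0 + 13·3 + 6·2 + 11·0 = 93
  F: 12·1 + 9·0 + 8·3 + 13·1 + 6·0 + 11·1 = 60
  G: 12·3 + 9·3 + 8·1 + 13·0 + 6·1 + 11·3 = 110
  H: 12·0 + 9·1 + 8·2 + 13·2 + 6·3 + 11·2 = 91
G has the highest total.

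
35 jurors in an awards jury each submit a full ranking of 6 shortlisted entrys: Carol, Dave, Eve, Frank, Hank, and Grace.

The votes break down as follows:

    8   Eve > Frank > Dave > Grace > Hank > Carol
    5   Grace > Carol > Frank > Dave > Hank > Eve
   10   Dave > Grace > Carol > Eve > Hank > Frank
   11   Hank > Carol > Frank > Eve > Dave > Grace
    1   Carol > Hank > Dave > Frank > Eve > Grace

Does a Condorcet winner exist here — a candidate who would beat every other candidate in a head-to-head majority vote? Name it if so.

Head-to-head results (35 voters total):
Carol vs Dave: Dave wins 18–17.
Carol vs Eve: Carol wins 27–8.
Carol vs Frank: Carol wins 27–8.
Carol vs Hank: Hank wins 19–16.
Carol vs Grace: Grace wins 23–12.
Dave vs Eve: Eve wins 19–16.
Dave vs Frank: Frank wins 24–11.
Dave vs Hank: Dave wins 23–12.
Dave vs Grace: Dave wins 30–5.
Eve vs Frank: Eve wins 18–17.
Eve vs Hank: Eve wins 18–17.
Eve vs Grace: Eve wins 20–15.
Frank vs Hank: Hank wins 22–13.
Frank vs Grace: Frank wins 20–15.
Hank vs Grace: Grace wins 23–12.
No candidate beats all others: Carol beats Eve beats Dave beats Carol, a majority cycle.

None — there is no Condorcet winner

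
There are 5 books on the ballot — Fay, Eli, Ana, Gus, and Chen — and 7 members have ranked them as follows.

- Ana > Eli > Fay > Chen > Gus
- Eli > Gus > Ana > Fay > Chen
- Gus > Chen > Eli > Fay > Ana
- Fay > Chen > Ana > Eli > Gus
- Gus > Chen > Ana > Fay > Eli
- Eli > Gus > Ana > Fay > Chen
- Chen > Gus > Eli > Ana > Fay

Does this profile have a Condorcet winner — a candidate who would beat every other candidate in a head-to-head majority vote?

Head-to-head results (7 voters total):
Fay vs Eli: Eli wins 5–2.
Fay vs Ana: Ana wins 5–2.
Fay vs Gus: Gus wins 5–2.
Fay vs Chen: Fay wins 4–3.
Eli vs Ana: Eli wins 4–3.
Eli vs Gus: Eli wins 4–3.
Eli vs Chen: Chen wins 4–3.
Ana vs Gus: Gus wins 5–2.
Ana vs Chen: Chen wins 4–3.
Gus vs Chen: Gus wins 4–3.
No candidate beats all others: Fay beats Chen beats Eli beats Fay, a majority cycle.

No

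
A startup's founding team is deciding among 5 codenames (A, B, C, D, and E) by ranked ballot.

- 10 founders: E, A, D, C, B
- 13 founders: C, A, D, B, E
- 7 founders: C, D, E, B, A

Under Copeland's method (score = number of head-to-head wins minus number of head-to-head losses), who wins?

C

Pairwise results:
  A vs B: A wins 23–7.
  A vs C: C wins 20–10.
  A vs D: A wins 23–7.
  A vs E: E wins 17–13.
  B vs C: C wins 30–0.
  B vs D: D wins 30–0.
  B vs E: E wins 17–13.
  C vs D: C wins 20–10.
  C vs E: C wins 20–10.
  D vs E: D wins 20–10.
Copeland scores (wins − losses):
  A: 2 − 2 = 0
  B: 0 − 4 = -4
  C: 4 − 0 = 4
  D: 2 − 2 = 0
  E: 2 − 2 = 0
C has the best Copeland score.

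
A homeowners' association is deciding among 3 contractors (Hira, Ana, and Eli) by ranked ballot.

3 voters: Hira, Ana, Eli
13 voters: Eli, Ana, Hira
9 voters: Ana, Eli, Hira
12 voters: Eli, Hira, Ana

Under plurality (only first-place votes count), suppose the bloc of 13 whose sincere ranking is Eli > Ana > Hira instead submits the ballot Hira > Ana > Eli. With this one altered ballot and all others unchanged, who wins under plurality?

Hira

First-place totals with the altered ballot: Hira 16, Ana 9, Eli 12.
The switch changes the winner from Eli to Hira.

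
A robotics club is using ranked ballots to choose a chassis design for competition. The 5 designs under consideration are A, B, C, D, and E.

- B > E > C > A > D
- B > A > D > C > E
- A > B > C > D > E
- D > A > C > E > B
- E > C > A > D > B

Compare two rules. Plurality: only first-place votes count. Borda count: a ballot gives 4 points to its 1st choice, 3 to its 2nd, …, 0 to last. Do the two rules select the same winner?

No

Plurality first-place counts: A 1, B 2, C 0, D 1, E 1 → B.
Borda totals: A 13, B 11, C 10, D 8, E 8 → A.
The two rules disagree: plurality picks B, Borda picks A.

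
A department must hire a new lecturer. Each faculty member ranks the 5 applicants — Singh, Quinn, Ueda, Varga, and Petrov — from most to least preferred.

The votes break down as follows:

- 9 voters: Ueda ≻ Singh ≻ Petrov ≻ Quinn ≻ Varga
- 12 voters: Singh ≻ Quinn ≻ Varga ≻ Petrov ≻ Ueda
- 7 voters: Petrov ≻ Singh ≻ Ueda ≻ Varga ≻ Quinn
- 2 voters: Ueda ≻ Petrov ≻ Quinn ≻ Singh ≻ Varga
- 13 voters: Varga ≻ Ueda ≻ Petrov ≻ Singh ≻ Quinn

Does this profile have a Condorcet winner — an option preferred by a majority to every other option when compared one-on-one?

No

Head-to-head results (43 voters total):
Singh vs Quinn: Singh wins 41–2.
Singh vs Ueda: Ueda wins 24–19.
Singh vs Varga: Singh wins 30–13.
Singh vs Petrov: Petrov wins 22–21.
Quinn vs Ueda: Ueda wins 31–12.
Quinn vs Varga: Quinn wins 23–20.
Quinn vs Petrov: Petrov wins 31–12.
Ueda vs Varga: Varga wins 25–18.
Ueda vs Petrov: Ueda wins 24–19.
Varga vs Petrov: Varga wins 25–18.
No candidate beats all others: Singh beats Varga beats Ueda beats Singh, a majority cycle.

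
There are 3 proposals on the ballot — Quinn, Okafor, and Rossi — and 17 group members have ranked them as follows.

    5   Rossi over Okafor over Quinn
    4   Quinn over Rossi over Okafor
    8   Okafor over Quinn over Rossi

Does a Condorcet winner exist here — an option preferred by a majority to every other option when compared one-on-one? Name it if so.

Head-to-head results (17 voters total):
Quinn vs Okafor: Okafor wins 13–4.
Quinn vs Rossi: Quinn wins 12–5.
Okafor vs Rossi: Rossi wins 9–8.
No candidate beats all others: Quinn beats Rossi beats Okafor beats Quinn, a majority cycle.

None — there is no Condorcet winner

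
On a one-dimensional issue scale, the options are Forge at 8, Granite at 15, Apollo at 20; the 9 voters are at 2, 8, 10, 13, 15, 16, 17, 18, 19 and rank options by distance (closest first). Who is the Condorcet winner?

With single-peaked preferences on a line, the Condorcet winner is the candidate closest to the median voter.
The median voter (position 15) is closest to Granite at 15.
Check: Granite vs Forge — voters closer to Granite: 6 of 9.

Granite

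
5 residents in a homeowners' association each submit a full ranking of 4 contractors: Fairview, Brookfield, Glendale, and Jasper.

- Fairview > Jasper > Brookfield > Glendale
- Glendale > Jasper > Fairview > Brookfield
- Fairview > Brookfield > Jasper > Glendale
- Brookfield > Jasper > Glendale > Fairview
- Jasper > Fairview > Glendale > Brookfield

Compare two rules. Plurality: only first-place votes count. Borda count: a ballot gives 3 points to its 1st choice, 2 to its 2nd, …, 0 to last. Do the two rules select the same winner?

Plurality first-place counts: Fairview 2, Brookfield 1, Glendale 1, Jasper 1 → Fairview.
Borda totals: Fairview 9, Brookfield 6, Glendale 5, Jasper 10 → Jasper.
The two rules disagree: plurality picks Fairview, Borda picks Jasper.

No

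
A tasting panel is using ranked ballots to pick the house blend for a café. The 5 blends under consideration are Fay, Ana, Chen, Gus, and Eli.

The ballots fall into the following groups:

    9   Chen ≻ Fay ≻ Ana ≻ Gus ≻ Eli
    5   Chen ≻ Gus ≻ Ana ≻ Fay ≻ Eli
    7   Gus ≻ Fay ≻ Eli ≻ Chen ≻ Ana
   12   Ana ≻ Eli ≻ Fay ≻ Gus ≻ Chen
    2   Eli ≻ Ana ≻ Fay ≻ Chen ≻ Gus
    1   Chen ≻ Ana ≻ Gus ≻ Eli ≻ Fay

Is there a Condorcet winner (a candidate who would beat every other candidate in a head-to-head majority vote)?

Head-to-head results (36 voters total):
Fay vs Ana: Ana wins 20–16.
Fay vs Chen: Fay wins 21–15.
Fay vs Gus: Fay wins 23–13.
Fay vs Eli: Fay wins 21–15.
Ana vs Chen: Chen wins 22–14.
Ana vs Gus: Ana wins 24–12.
Ana vs Eli: Ana wins 27–9.
Chen vs Gus: Gus wins 19–17.
Chen vs Eli: Eli wins 21–15.
Gus vs Eli: Gus wins 22–14.
No candidate beats all others: Fay beats Chen beats Ana beats Fay, a majority cycle.

No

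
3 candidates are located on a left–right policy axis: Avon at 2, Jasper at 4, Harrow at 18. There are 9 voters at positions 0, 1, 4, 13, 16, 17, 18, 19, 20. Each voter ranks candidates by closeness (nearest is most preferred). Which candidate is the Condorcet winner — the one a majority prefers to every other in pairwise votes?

Harrow

With single-peaked preferences on a line, the Condorcet winner is the candidate closest to the median voter.
The median voter (position 16) is closest to Harrow at 18.
Check: Harrow vs Jasper — voters closer to Harrow: 6 of 9.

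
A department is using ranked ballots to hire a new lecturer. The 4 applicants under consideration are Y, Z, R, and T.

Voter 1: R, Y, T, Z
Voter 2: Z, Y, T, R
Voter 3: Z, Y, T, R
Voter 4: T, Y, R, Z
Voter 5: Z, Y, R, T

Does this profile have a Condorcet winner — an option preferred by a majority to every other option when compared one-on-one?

Yes

Head-to-head results (5 voters total):
Y vs Z: Z wins 3–2.
Y vs R: Y wins 4–1.
Y vs T: Y wins 4–1.
Z vs R: Z wins 3–2.
Z vs T: Z wins 3–2.
R vs T: T wins 3–2.
Z beats each rival — Y (3–2), R (3–2), T (3–2) — so Z is the Condorcet winner.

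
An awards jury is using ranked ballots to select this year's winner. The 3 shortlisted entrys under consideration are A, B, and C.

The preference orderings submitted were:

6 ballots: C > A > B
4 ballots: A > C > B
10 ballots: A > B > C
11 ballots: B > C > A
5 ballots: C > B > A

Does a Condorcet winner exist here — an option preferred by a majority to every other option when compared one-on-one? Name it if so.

There is no Condorcet winner

Head-to-head results (36 voters total):
A vs B: A wins 20–16.
A vs C: C wins 22–14.
B vs C: B wins 21–15.
No candidate beats all others: A beats B beats C beats A, a majority cycle.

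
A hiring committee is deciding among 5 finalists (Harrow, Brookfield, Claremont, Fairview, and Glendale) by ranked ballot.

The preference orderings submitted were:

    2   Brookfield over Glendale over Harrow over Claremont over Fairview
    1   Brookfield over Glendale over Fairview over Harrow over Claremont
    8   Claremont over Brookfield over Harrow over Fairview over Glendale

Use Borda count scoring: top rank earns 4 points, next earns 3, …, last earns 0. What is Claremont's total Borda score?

34

Borda scores:
  Harrow: 2·2 + 1 + 8·2 = 21
  Brookfield: 2·4 + 4 + 8·3 = 36
  Claremont: 2·1 + 0 + 8·4 = 34
  Fairview: 2·0 + 2 + 8·1 = 10
  Glendale: 2·3 + 3 + 8·0 = 9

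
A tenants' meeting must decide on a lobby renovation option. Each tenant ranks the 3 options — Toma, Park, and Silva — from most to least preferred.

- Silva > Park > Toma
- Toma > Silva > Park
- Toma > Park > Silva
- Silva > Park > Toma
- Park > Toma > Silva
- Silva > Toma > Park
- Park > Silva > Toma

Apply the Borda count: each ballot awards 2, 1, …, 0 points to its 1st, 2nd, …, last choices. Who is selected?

Silva

Borda scores:
  Toma: 0 + 2 + 2 + 0 + 1 + 1 + 0 = 6
  Park: 1 + 0 + 1 + 1 + 2 + 0 + 2 = 7
  Silva: 2 + 1 + 0 + 2 + 0 + 2 + 1 = 8
Silva has the highest total.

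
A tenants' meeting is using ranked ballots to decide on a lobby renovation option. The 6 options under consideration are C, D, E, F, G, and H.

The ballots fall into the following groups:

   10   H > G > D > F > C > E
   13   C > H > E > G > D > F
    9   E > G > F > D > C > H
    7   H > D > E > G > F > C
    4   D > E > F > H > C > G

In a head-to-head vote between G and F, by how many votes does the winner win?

35

Ballots ranking G above F: 10+13+9+7 = 39.
Ballots ranking F above G: 4.
G wins 39–4, a margin of 35.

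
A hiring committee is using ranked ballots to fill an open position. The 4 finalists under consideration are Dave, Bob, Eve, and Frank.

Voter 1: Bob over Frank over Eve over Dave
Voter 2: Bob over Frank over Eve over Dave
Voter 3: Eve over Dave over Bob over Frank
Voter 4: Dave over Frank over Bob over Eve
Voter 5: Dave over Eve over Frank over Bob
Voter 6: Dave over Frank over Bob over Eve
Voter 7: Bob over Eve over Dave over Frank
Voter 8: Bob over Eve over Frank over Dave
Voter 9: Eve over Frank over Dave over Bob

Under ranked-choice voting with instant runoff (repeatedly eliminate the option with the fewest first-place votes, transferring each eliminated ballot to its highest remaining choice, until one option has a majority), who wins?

Round 1: Bob 4, Dave 3, Eve 2, Frank 0. Frank has the fewest and is eliminated.
Round 2: Bob 4, Dave 3, Eve 2. Eve has the fewest and is eliminated.
Round 3: Dave 5, Bob 4. Dave has a majority.

Dave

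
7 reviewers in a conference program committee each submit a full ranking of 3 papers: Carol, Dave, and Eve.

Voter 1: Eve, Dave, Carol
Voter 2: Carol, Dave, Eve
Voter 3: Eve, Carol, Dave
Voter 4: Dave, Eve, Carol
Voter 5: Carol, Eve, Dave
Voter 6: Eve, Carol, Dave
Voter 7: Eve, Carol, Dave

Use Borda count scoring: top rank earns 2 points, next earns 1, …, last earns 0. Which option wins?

Eve

Borda scores:
  Carol: 0 + 2 + 1 + 0 + 2 + 1 + 1 = 7
  Dave: 1 + 1 + 0 + 2 + 0 + 0 + 0 = 4
  Eve: 2 + 0 + 2 + 1 + 1 + 2 + 2 = 10
Eve has the highest total.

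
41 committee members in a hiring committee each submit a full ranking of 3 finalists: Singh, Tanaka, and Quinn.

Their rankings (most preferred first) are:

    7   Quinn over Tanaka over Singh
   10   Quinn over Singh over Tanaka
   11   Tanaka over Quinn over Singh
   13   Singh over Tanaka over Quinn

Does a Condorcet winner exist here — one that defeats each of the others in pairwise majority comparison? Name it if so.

There is no Condorcet winner

Head-to-head results (41 voters total):
Singh vs Tanaka: Singh wins 23–18.
Singh vs Quinn: Quinn wins 28–13.
Tanaka vs Quinn: Tanaka wins 24–17.
No candidate beats all others: Singh beats Tanaka beats Quinn beats Singh, a majority cycle.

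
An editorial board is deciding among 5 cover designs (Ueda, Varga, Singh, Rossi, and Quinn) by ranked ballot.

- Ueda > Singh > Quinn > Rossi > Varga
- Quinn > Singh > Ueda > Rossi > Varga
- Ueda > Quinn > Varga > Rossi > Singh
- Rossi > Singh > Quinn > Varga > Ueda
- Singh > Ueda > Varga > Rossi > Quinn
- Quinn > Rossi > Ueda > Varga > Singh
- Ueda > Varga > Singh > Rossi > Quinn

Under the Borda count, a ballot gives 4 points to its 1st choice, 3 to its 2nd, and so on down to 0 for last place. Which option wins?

Ueda

Borda scores:
  Ueda: 4 + 2 + 4 + 0 + 3 + 2 + 4 = 19
  Varga: 0 + 0 + 2 + 1 + 2 + 1 + 3 = 9
  Singh: 3 + 3 + 0 + 3 + 4 + 0 + 2 = 15
  Rossi: 1 + 1 + 1 + 4 + 1 + 3 + 1 = 12
  Quinn: 2 + 4 + 3 + 2 + 0 + 4 + 0 = 15
Ueda has the highest total.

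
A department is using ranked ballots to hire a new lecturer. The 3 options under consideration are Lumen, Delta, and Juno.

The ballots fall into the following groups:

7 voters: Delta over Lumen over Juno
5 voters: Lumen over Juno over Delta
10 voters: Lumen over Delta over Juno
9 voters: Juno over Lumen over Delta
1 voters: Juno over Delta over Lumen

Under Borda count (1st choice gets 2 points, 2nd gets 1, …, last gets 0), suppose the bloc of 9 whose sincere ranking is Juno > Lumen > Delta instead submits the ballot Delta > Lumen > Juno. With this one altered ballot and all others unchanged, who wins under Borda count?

Lumen

Borda totals with the altered ballot: Lumen 46, Delta 43, Juno 7.
The winner is unchanged: still Lumen.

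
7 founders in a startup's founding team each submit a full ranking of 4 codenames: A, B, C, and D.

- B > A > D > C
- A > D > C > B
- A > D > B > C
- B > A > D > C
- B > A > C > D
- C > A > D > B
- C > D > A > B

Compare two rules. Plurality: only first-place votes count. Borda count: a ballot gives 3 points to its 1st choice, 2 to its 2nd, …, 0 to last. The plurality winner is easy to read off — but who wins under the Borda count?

Plurality first-place counts: A 2, B 3, C 2, D 0 → B.
Borda totals: A 15, B 10, C 8, D 9 → A.

A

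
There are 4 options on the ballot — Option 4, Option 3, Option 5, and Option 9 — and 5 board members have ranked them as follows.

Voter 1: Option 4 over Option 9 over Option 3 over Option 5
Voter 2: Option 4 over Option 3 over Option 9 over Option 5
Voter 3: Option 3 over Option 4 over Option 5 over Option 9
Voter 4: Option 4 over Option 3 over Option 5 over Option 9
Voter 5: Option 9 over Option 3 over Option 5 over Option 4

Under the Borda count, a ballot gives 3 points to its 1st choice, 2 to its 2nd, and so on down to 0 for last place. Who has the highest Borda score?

Option 4

Borda scores:
  Option 4: 3 + 3 + 2 + 3 + 0 = 11
  Option 3: 1 + 2 + 3 + 2 + 2 = 10
  Option 5: 0 + 0 + 1 + 1 + 1 = 3
  Option 9: 2 + 1 + 0 + 0 + 3 = 6
Option 4 has the highest total.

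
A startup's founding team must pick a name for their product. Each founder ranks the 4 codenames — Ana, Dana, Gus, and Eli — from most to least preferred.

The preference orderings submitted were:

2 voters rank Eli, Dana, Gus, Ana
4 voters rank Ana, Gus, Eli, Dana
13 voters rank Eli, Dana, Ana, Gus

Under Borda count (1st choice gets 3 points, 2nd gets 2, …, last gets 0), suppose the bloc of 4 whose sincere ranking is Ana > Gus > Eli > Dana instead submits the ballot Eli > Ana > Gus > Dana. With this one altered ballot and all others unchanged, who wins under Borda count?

Borda totals with the altered ballot: Ana 21, Dana 30, Gus 6, Eli 57.
The winner is unchanged: still Eli.

Eli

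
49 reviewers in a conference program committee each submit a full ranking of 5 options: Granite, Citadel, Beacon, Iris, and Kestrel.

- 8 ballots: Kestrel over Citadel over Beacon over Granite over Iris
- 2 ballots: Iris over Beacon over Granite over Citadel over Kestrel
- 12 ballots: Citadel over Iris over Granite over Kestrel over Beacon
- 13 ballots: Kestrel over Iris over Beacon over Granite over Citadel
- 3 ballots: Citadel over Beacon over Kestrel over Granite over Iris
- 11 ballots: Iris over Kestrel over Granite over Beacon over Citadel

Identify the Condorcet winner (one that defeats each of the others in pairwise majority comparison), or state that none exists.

Head-to-head results (49 voters total):
Granite vs Citadel: Granite wins 26–23.
Granite vs Beacon: Beacon wins 26–23.
Granite vs Iris: Iris wins 38–11.
Granite vs Kestrel: Kestrel wins 35–14.
Citadel vs Beacon: Beacon wins 26–23.
Citadel vs Iris: Iris wins 26–23.
Citadel vs Kestrel: Kestrel wins 32–17.
Beacon vs Iris: Iris wins 38–11.
Beacon vs Kestrel: Kestrel wins 44–5.
Iris vs Kestrel: Iris wins 25–24.
Iris beats each rival — Granite (38–11), Citadel (26–23), Beacon (38–11), Kestrel (25–24) — so Iris is the Condorcet winner.

Iris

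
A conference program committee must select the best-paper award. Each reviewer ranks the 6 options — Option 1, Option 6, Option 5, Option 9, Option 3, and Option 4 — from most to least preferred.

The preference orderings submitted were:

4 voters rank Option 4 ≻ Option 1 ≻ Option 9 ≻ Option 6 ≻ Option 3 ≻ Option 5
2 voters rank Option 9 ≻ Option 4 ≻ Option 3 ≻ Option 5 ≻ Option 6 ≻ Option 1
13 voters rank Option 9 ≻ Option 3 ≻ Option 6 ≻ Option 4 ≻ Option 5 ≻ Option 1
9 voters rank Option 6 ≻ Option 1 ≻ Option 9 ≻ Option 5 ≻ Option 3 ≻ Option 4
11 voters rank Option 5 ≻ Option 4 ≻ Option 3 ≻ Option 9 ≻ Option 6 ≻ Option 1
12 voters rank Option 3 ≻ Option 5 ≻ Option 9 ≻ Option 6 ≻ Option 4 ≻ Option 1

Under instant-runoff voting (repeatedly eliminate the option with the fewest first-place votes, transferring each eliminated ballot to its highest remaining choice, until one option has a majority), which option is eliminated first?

Option 1

Round 1: Option 9 15, Option 3 12, Option 5 11, Option 6 9, Option 4 4, Option 1 0. Option 1 has the fewest and is eliminated.
Round 2: Option 9 15, Option 3 12, Option 5 11, Option 6 9, Option 4 4. Option 4 has the fewest and is eliminated.
Round 3: Option 9 19, Option 3 12, Option 5 11, Option 6 9. Option 6 has the fewest and is eliminated.
Round 4: Option 9 28, Option 3 12, Option 5 11. Option 9 has a majority.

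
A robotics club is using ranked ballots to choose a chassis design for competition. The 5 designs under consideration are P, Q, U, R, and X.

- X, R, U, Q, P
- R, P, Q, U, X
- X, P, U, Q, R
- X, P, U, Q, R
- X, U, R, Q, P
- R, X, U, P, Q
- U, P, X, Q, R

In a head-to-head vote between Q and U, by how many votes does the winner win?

5

Ballots ranking Q above U: 1.
Ballots ranking U above Q: 6.
U wins 6–1, a margin of 5.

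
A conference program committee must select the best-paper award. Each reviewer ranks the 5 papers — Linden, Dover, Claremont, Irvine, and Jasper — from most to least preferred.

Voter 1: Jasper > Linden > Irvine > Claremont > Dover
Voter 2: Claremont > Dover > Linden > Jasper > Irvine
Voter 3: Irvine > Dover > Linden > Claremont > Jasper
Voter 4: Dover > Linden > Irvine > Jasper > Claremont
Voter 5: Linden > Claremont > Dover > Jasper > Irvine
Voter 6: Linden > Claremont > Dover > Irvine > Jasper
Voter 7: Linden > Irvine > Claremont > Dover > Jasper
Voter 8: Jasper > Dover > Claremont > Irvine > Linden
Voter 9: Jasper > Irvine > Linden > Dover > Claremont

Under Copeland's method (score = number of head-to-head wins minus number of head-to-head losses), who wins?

Pairwise results:
  Linden vs Dover: Linden wins 5–4.
  Linden vs Claremont: Linden wins 7–2.
  Linden vs Irvine: Linden wins 6–3.
  Linden vs Jasper: Linden wins 6–3.
  Dover vs Claremont: Claremont wins 5–4.
  Dover vs Irvine: Dover wins 5–4.
  Dover vs Jasper: Dover wins 6–3.
  Claremont vs Irvine: Irvine wins 5–4.
  Claremont vs Jasper: Claremont wins 5–4.
  Irvine vs Jasper: Jasper wins 5–4.
Copeland scores (wins − losses):
  Linden: 4 − 0 = 4
  Dover: 2 − 2 = 0
  Claremont: 2 − 2 = 0
  Irvine: 1 − 3 = -2
  Jasper: 1 − 3 = -2
Linden has the best Copeland score.

Linden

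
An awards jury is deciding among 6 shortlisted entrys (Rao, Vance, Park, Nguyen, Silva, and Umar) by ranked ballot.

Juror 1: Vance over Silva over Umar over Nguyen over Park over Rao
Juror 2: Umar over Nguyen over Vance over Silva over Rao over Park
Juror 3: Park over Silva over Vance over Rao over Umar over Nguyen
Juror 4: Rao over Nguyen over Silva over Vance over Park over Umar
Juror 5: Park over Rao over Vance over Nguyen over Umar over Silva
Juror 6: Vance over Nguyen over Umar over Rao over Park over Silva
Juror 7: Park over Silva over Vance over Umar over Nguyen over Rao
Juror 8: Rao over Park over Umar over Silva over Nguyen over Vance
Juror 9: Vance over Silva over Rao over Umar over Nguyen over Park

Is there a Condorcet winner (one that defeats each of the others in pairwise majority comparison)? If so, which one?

Head-to-head results (9 voters total):
Rao vs Vance: Vance wins 6–3.
Rao vs Park: Rao wins 5–4.
Rao vs Nguyen: Rao wins 5–4.
Rao vs Silva: Silva wins 5–4.
Rao vs Umar: Rao wins 5–4.
Vance vs Park: Vance wins 5–4.
Vance vs Nguyen: Vance wins 6–3.
Vance vs Silva: Vance wins 5–4.
Vance vs Umar: Vance wins 7–2.
Park vs Nguyen: Nguyen wins 5–4.
Park vs Silva: Park wins 5–4.
Park vs Umar: Park wins 5–4.
Nguyen vs Silva: Silva wins 5–4.
Nguyen vs Umar: Umar wins 6–3.
Silva vs Umar: Silva wins 5–4.
Vance beats each rival — Rao (6–3), Park (5–4), Nguyen (6–3), Silva (5–4), Umar (7–2) — so Vance is the Condorcet winner.

Vance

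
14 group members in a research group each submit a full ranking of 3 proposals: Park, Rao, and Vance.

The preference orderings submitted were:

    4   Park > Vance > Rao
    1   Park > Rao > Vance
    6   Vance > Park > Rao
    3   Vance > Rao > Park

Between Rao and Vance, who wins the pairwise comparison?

Ballots ranking Rao above Vance: 1.
Ballots ranking Vance above Rao: 4+6+3 = 13.
Vance wins the head-to-head, 13–1.

Vance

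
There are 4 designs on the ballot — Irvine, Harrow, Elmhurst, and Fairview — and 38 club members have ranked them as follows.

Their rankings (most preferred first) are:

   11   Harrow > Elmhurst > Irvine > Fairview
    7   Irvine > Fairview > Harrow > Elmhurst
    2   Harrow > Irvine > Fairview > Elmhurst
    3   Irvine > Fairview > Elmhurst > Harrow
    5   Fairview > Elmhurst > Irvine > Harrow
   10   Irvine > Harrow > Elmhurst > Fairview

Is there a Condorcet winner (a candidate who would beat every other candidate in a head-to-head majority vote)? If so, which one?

Head-to-head results (38 voters total):
Irvine vs Harrow: Irvine wins 25–13.
Irvine vs Elmhurst: Irvine wins 22–16.
Irvine vs Fairview: Irvine wins 33–5.
Harrow vs Elmhurst: Harrow wins 30–8.
Harrow vs Fairview: Harrow wins 23–15.
Elmhurst vs Fairview: Elmhurst wins 21–17.
Irvine beats each rival — Harrow (25–13), Elmhurst (22–16), Fairview (33–5) — so Irvine is the Condorcet winner.

Irvine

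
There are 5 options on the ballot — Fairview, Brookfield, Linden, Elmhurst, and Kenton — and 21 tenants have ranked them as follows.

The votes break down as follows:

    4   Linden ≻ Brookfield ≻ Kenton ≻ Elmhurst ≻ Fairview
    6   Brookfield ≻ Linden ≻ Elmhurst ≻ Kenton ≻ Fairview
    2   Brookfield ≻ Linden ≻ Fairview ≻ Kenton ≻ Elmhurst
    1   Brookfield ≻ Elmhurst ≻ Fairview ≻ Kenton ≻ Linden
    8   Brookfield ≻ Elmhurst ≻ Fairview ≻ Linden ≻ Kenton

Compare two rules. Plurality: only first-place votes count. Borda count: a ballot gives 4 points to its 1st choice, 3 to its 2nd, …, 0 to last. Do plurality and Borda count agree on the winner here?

Plurality first-place counts: Fairview 0, Brookfield 17, Linden 4, Elmhurst 0, Kenton 0 → Brookfield.
Borda totals: Fairview 22, Brookfield 80, Linden 48, Elmhurst 43, Kenton 17 → Brookfield.
The two rules agree on Brookfield.

Yes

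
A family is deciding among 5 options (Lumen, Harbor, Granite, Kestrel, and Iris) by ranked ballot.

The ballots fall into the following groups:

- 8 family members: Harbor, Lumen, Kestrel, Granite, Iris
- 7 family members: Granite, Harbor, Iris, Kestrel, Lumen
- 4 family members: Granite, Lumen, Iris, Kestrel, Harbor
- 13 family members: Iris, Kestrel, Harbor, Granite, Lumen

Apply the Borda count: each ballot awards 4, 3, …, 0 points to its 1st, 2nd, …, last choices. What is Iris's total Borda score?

74

Borda scores:
  Lumen: 8·3 + 7·0 + 4·3 + 13·0 = 36
  Harbor: 8·4 + 7·3 + 4·0 + 13·2 = 79
  Granite: 8·1 + 7·4 + 4·4 + 13·1 = 65
  Kestrel: 8·2 + 7·1 + 4·1 + 13·3 = 66
  Iris: 8·0 + 7·2 + 4·2 + 13·4 = 74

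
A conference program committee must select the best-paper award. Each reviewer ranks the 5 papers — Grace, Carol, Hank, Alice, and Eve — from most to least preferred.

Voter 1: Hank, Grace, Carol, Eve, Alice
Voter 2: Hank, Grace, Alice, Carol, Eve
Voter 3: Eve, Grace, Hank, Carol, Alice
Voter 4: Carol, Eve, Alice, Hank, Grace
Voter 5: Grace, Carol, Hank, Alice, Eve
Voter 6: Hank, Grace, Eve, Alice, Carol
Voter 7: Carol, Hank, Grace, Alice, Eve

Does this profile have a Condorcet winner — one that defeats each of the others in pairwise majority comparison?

Yes

Head-to-head results (7 voters total):
Grace vs Carol: Grace wins 5–2.
Grace vs Hank: Hank wins 5–2.
Grace vs Alice: Grace wins 6–1.
Grace vs Eve: Grace wins 5–2.
Carol vs Hank: Hank wins 4–3.
Carol vs Alice: Carol wins 5–2.
Carol vs Eve: Carol wins 5–2.
Hank vs Alice: Hank wins 6–1.
Hank vs Eve: Hank wins 5–2.
Alice vs Eve: Eve wins 4–3.
Hank beats each rival — Grace (5–2), Carol (4–3), Alice (6–1), Eve (5–2) — so Hank is the Condorcet winner.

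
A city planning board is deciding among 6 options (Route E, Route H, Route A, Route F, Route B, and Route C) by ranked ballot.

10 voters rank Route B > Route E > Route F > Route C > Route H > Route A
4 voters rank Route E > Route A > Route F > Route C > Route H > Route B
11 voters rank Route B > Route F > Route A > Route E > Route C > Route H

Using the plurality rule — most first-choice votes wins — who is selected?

Route B

First-place vote totals:
  Route E: 4
  Route H: 0
  Route A: 0
  Route F: 0
  Route B: 21
  Route C: 0
Route B has the most first-place votes.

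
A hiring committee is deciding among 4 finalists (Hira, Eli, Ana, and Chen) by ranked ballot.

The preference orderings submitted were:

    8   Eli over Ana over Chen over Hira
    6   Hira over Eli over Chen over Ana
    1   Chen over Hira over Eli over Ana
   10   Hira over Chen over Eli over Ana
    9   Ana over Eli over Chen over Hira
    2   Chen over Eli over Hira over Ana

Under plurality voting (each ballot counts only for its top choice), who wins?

First-place vote totals:
  Hira: 16
  Eli: 8
  Ana: 9
  Chen: 3
Hira has the most first-place votes.

Hira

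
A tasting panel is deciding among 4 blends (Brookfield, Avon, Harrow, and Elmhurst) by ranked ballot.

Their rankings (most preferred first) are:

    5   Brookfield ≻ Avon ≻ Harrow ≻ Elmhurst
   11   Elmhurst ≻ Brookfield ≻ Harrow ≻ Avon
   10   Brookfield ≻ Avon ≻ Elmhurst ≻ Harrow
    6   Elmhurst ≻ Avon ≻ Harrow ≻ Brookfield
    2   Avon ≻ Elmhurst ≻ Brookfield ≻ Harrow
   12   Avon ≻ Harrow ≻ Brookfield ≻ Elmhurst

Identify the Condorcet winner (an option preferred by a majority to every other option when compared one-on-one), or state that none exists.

Head-to-head results (46 voters total):
Brookfield vs Avon: Brookfield wins 26–20.
Brookfield vs Harrow: Brookfield wins 28–18.
Brookfield vs Elmhurst: Brookfield wins 27–19.
Avon vs Harrow: Avon wins 35–11.
Avon vs Elmhurst: Avon wins 29–17.
Harrow vs Elmhurst: Elmhurst wins 29–17.
Brookfield beats each rival — Avon (26–20), Harrow (28–18), Elmhurst (27–19) — so Brookfield is the Condorcet winner.

Brookfield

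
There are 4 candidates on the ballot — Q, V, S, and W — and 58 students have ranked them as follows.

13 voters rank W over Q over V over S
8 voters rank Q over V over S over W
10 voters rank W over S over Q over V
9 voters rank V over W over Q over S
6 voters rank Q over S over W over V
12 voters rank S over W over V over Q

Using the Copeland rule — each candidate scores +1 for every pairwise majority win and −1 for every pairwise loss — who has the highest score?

W

Pairwise results:
  Q vs V: Q wins 37–21.
  Q vs S: Q wins 36–22.
  Q vs W: W wins 44–14.
  V vs S: V wins 30–28.
  V vs W: W wins 41–17.
  S vs W: W wins 32–26.
Copeland scores (wins − losses):
  Q: 2 − 1 = 1
  V: 1 − 2 = -1
  S: 0 − 3 = -3
  W: 3 − 0 = 3
W has the best Copeland score.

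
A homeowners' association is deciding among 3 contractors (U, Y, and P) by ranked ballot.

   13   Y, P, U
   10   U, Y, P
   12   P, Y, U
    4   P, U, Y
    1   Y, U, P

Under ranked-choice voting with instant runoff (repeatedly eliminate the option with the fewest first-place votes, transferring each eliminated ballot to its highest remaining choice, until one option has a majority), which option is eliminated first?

Round 1: P 16, Y 14, U 10. U has the fewest and is eliminated.
Round 2: Y 24, P 16. Y has a majority.

U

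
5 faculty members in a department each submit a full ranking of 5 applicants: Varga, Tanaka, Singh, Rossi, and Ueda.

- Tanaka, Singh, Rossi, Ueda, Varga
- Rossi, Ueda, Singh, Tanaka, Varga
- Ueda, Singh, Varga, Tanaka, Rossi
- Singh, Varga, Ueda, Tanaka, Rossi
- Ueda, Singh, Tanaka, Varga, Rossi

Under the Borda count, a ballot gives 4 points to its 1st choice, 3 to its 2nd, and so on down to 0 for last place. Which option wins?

Singh

Borda scores:
  Varga: 0 + 0 + 2 + 3 + 1 = 6
  Tanaka: 4 + 1 + 1 + 1 + 2 = 9
  Singh: 3 + 2 + 3 + 4 + 3 = 15
  Rossi: 2 + 4 + 0 + 0 + 0 = 6
  Ueda: 1 + 3 + 4 + 2 + 4 = 14
Singh has the highest total.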